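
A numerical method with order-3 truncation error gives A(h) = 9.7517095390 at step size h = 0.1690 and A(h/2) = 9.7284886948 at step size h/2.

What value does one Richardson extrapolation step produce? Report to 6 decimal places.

Order 3 gives 2^r = 8 and 2^r − 1 = 7.
2^3*A(h/2) = 77.8279095584; minus A(h) gives 68.0762000194.
(8*9.7284886948 − 9.7517095390)/(8 − 1) = 9.7251714313

9.725171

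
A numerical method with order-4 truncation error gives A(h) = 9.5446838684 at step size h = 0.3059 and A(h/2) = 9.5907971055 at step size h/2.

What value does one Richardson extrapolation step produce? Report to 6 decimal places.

Order 4 gives 2^r = 16 and 2^r − 1 = 15.
16*9.5907971055 = 153.4527536880; subtract 9.5446838684 → 143.9080698196
Extrapolated: 143.9080698196 / 15 = 9.5938713213

9.593871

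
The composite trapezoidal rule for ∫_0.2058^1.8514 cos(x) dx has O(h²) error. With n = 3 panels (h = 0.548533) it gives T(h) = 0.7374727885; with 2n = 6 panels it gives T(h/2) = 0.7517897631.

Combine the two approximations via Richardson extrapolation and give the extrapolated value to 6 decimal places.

Method order is 2; weight 2^2 = 4.
Weighted: 3.0071590524 − 0.7374727885 = 2.2696862639
Denominator 4 − 1 = 3.
R = 2.2696862639/3 = 0.7565620880
Correction |R − A(h/2)| = 4.772e-03; gap |A(h/2) − A(h)| = 1.432e-02.

0.756562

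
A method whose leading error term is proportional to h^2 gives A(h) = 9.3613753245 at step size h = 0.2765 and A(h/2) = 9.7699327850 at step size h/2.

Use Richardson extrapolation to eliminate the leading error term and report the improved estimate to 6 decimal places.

9.906119

The method has order 2: 2^2 = 4.
4 × 9.7699327850 − 9.3613753245 = 29.7183558155
29.7183558155 ÷ 3 = 9.9061186052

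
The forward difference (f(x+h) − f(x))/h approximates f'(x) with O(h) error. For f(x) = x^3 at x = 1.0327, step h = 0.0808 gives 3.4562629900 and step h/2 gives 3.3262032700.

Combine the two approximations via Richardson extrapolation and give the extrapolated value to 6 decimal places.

3.196144

Method order is 1; weight 2^1 = 2.
Top: 2(3.3262032700) − (3.4562629900) = 3.1961435500
(2*3.3262032700 − 3.4562629900)/(2 − 1) = 3.1961435500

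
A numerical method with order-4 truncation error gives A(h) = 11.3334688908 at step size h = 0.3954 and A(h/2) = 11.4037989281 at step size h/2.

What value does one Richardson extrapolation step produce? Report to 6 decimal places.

11.408488

Method order is 4; weight 2^4 = 16.
16×11.4037989281 − 11.3334688908 = 171.1273139588
Divide by 2^4 − 1 = 15.
Extrapolated: 171.1273139588 / 15 = 11.4084875973
Correction |R − A(h/2)| = 4.689e-03; gap |A(h/2) − A(h)| = 7.033e-02.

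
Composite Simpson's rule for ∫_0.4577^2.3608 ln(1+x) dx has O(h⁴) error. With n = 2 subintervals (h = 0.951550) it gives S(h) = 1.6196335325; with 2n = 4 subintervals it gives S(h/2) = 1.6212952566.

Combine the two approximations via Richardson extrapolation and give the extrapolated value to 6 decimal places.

r = 4, so 2^r = 16.
Weighted: 25.9407241056 − 1.6196335325 = 24.3210905731
R = 24.3210905731/15 = 1.6214060382

1.621406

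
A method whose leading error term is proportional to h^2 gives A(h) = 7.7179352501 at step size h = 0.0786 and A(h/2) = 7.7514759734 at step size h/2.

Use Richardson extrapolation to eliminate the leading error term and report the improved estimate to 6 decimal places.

7.762656

r = 2: numerator weight 4, denominator 3.
Weighted: 31.0059038936 − 7.7179352501 = 23.2879686435
Divide by 2^2 − 1 = 3.
R = 23.2879686435/3 = 7.7626562145
Gap between inputs: 3.354e-02; correction applied: +0.0111802411.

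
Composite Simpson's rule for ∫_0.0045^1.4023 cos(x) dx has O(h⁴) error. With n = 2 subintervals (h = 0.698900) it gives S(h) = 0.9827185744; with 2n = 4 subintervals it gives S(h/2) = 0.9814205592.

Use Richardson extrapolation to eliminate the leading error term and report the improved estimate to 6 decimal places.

0.981334

With r = 4 the leading error scales as h^4, so the weight is 2^4 = 16.
2^4*A(h/2) = 15.7027289472; minus A(h) gives 14.7200103728.
R = 14.7200103728/15 = 0.9813340249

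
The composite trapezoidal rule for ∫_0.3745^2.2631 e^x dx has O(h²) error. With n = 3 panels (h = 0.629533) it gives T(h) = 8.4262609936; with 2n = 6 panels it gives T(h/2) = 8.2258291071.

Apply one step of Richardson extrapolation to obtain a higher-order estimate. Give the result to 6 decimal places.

8.159018

With r = 2 the leading error scales as h^2, so the weight is 2^2 = 4.
Weighted: 32.9033164284 − 8.4262609936 = 24.4770554348
Denominator 4 − 1 = 3.
24.4770554348 ÷ 3 = 8.1590184783
Shift from A(h/2): −0.0668106288.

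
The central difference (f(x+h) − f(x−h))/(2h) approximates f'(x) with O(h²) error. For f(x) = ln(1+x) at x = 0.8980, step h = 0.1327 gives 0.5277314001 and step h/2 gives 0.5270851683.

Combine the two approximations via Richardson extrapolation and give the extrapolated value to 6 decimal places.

0.526870

With r = 2 the leading error scales as h^2, so the weight is 2^2 = 4.
Weighted: 2.1083406732 − 0.5277314001 = 1.5806092731
Divide by 2^2 − 1 = 3.
R = 1.5806092731/3 = 0.5268697577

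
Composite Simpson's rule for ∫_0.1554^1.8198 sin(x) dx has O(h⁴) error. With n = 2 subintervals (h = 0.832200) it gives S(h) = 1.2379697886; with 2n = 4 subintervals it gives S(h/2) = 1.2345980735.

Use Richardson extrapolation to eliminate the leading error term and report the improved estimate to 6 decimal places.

r = 4, so 2^r = 16.
Weighted: 19.7535691760 − 1.2379697886 = 18.5155993874
18.5155993874 ÷ 15 = 1.2343732925
Gap between inputs: 3.372e-03; correction applied: −0.0002247810.

1.234373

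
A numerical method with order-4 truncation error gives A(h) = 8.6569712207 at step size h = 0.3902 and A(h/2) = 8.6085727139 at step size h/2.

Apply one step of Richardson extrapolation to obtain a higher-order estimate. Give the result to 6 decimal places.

Order 4 gives 2^r = 16 and 2^r − 1 = 15.
Top: 16(8.6085727139) − (8.6569712207) = 129.0801922017
(16·8.6085727139 − 8.6569712207)/(16 − 1) = 8.6053461468
Gap between inputs: 4.840e-02; correction applied: −0.0032265671.

8.605346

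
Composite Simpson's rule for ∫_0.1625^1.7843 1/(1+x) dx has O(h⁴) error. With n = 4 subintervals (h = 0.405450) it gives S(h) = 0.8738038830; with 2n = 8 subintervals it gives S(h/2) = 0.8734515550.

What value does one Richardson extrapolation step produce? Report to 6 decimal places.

0.873428

With r = 4 the leading error scales as h^4, so the weight is 2^4 = 16.
A(h/2) − A(h) = 0.8734515550 − 0.8738038830 = -0.0003523280
Correction (A(h/2) − A(h))/(16 − 1) = (-0.0003523280)/15 = -0.0000234885
R = A(h/2) + (A(h/2) − A(h))/15 = 0.8734515550 − 0.0000234885 = 0.8734280665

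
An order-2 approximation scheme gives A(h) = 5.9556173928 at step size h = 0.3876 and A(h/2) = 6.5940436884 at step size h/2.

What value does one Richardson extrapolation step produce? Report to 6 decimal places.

6.806852

With r = 2 the leading error scales as h^2, so the weight is 2^2 = 4.
4×6.5940436884 = 26.3761747536; subtract 5.9556173928 → 20.4205573608
Divide by 2^2 − 1 = 3.
Result: 6.8068524536
Shift from A(h/2): +0.2128087652.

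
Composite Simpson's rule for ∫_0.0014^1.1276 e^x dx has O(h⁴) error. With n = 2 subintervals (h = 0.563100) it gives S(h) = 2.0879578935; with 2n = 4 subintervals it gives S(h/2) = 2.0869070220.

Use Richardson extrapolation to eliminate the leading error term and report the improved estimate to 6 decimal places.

r = 4: numerator weight 16, denominator 15.
16 × 2.0869070220 − 2.0879578935 = 31.3025544585
R = 31.3025544585/15 = 2.0868369639
Shift from A(h/2): −0.0000700581.

2.086837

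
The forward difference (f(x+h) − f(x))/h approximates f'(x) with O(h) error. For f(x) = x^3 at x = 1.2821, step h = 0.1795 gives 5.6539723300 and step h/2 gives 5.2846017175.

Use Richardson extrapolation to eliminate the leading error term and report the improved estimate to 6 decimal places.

The method has order 1: 2^1 = 2.
Difference of the inputs: 5.2846017175 − 5.6539723300 = -0.3693706125
Correction (A(h/2) − A(h))/(2 − 1) = (-0.3693706125)/1 = -0.3693706125
R = A(h/2) + (A(h/2) − A(h))/1 = 5.2846017175 − 0.3693706125 = 4.9152311050

4.915231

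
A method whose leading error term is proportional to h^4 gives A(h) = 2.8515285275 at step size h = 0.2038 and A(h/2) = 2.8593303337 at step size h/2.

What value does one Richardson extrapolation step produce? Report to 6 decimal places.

2.859850

Error is O(h^4); halving h shrinks it by 2^4 = 16.
16×2.8593303337 − 2.8515285275 = 42.8977568117
42.8977568117 ÷ 15 = 2.8598504541
Gap between inputs: 7.802e-03; correction applied: +0.0005201204.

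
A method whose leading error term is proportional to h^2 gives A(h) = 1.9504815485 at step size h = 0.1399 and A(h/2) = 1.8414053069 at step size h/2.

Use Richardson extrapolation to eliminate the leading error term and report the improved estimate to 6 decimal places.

1.805047

r = 2: numerator weight 4, denominator 3.
Top: 4(1.8414053069) − (1.9504815485) = 5.4151396791
Divide by 2^2 − 1 = 3.
R = 5.4151396791/3 = 1.8050465597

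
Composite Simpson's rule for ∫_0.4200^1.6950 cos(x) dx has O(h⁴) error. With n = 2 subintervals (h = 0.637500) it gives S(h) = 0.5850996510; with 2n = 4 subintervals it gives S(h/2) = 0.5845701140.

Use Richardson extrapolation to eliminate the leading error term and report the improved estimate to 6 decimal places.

Order 4 gives 2^r = 16 and 2^r − 1 = 15.
Weighted: 9.3531218240 − 0.5850996510 = 8.7680221730
8.7680221730 ÷ 15 = 0.5845348115
Shift from A(h/2): −0.0000353025.

0.584535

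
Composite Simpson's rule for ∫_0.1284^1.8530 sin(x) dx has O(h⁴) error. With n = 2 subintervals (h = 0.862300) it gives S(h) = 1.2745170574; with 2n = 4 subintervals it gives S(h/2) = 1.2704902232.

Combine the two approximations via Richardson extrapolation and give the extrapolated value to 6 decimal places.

1.270222

Method order is 4; weight 2^4 = 16.
16*1.2704902232 = 20.3278435712; 20.3278435712 − 1.2745170574 = 19.0533265138
Denominator 16 − 1 = 15.
R = 19.0533265138/15 = 1.2702217676
Correction |R − A(h/2)| = 2.685e-04; gap |A(h/2) − A(h)| = 4.027e-03.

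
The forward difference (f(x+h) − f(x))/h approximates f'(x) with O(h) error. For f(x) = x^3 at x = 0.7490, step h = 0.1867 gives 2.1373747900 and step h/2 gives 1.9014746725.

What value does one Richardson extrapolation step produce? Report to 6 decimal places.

1.665575

The method has order 1: 2^1 = 2.
Numerator 2*A(h/2) − A(h) = 2*1.9014746725 − 2.1373747900 = 1.6655745550
Divide by 2^1 − 1 = 1.
Result: 1.6655745550
Shift from A(h/2): −0.2359001175.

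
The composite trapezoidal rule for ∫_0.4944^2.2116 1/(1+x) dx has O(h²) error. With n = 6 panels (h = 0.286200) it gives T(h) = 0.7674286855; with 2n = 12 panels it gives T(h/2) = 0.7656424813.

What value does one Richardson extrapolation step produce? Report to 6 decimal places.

0.765047

Method order is 2; weight 2^2 = 4.
2^2·A(h/2) = 3.0625699252; minus A(h) gives 2.2951412397.
2.2951412397 ÷ 3 = 0.7650470799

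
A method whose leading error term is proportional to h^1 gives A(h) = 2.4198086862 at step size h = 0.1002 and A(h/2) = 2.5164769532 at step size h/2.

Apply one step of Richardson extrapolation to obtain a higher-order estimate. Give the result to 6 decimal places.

2.613145

The method has order 1: 2^1 = 2.
Top: 2(2.5164769532) − (2.4198086862) = 2.6131452202
Denominator 2 − 1 = 1.
(2·2.5164769532 − 2.4198086862)/(2 − 1) = 2.6131452202
Shift from A(h/2): +0.0966682670.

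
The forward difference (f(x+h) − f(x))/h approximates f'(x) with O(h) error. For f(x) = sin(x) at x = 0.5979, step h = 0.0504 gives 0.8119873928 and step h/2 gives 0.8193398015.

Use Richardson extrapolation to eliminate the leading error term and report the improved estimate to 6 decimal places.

0.826692

r = 1, so 2^r = 2.
2^1×A(h/2) = 1.6386796030; minus A(h) gives 0.8266922102.
0.8266922102 ÷ 1 = 0.8266922102
Gap between inputs: 7.352e-03; correction applied: +0.0073524087.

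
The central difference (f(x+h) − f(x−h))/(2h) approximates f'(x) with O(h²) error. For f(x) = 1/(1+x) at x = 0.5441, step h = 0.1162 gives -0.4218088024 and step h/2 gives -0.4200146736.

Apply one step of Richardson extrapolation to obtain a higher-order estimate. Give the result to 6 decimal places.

-0.419417

The method has order 2: 2^2 = 4.
A(h/2) − A(h) = -0.4200146736 − (-0.4218088024) = 0.0017941288
Divide by 2^2 − 1 = 3: 0.0017941288/3 = 0.0005980429
R = A(h/2) + (A(h/2) − A(h))/3 = -0.4200146736 + 0.0005980429 = -0.4194166307
Shift from A(h/2): +0.0005980429.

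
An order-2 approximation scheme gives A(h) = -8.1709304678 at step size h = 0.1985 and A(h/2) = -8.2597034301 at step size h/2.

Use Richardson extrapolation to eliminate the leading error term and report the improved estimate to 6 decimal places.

-8.289294

r = 2, so 2^r = 4.
Top: 4(-8.2597034301) − (-8.1709304678) = -24.8678832526
Denominator 4 − 1 = 3.
Result: -8.2892944175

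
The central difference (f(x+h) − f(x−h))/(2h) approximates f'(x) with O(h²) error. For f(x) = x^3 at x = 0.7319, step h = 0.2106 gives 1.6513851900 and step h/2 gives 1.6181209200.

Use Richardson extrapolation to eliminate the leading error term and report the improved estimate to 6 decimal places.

1.607033

With r = 2 the leading error scales as h^2, so the weight is 2^2 = 4.
4 × 1.6181209200 − 1.6513851900 = 4.8210984900
Divide by 2^2 − 1 = 3.
So the Richardson estimate is 1.6070328300.
Gap between inputs: 3.326e-02; correction applied: −0.0110880900.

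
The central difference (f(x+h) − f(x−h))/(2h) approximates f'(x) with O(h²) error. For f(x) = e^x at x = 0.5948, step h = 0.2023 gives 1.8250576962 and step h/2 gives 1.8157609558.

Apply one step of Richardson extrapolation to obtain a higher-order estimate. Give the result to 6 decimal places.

1.812662

Order 2 gives 2^r = 4 and 2^r − 1 = 3.
2^2*A(h/2) = 7.2630438232; minus A(h) gives 5.4379861270.
Divide by 2^2 − 1 = 3.
(4*1.8157609558 − 1.8250576962)/(4 − 1) = 1.8126620423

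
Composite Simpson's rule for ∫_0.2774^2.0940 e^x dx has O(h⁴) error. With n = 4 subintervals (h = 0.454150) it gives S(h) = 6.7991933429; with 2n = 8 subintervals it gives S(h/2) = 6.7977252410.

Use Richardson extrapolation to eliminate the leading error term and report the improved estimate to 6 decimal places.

r = 4, so 2^r = 16.
A(h/2) − A(h) = 6.7977252410 − 6.7991933429 = -0.0014681019
Divide by 2^4 − 1 = 15: (-0.0014681019)/15 = -0.0000978735
R = 6.7977252410 − 0.0000978735 = 6.7976273675

6.797627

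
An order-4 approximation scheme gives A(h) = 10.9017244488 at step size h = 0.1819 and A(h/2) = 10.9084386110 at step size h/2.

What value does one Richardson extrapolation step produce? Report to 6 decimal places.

r = 4, so 2^r = 16.
Numerator 16*A(h/2) − A(h) = 16*10.9084386110 − 10.9017244488 = 163.6332933272
Divide by 2^4 − 1 = 15.
(16*10.9084386110 − 10.9017244488)/(16 − 1) = 10.9088862218

10.908886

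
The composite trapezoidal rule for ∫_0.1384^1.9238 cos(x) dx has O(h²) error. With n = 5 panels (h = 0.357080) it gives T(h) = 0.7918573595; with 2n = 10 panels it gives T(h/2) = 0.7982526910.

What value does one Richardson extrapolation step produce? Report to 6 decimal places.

With r = 2 the leading error scales as h^2, so the weight is 2^2 = 4.
Numerator 4×A(h/2) − A(h) = 4×0.7982526910 − 0.7918573595 = 2.4011534045
R = 2.4011534045/3 = 0.8003844682
Gap between inputs: 6.395e-03; correction applied: +0.0021317772.

0.800384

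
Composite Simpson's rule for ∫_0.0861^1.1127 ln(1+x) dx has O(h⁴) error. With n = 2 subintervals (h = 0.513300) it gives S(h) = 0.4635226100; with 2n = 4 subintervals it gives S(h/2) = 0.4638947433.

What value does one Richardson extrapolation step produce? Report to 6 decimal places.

Error is O(h^4); halving h shrinks it by 2^4 = 16.
16*0.4638947433 − 0.4635226100 = 6.9587932828
Divide by 2^4 − 1 = 15.
So the Richardson estimate is 0.4639195522.
Gap between inputs: 3.721e-04; correction applied: +0.0000248089.

0.463920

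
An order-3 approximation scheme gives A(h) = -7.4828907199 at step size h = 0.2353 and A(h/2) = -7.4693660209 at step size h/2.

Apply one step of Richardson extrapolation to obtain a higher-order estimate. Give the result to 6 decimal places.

The method has order 3: 2^3 = 8.
Numerator 8×A(h/2) − A(h) = 8×(-7.4693660209) − (-7.4828907199) = -52.2720374473
R = (-52.2720374473)/7 = -7.4674339210

-7.467434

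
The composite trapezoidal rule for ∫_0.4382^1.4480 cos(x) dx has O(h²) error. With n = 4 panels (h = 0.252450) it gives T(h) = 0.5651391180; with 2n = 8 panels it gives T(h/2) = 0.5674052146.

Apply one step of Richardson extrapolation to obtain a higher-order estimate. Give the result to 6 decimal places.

0.568161

Method order is 2; weight 2^2 = 4.
Weighted: 2.2696208584 − 0.5651391180 = 1.7044817404
Denominator 4 − 1 = 3.
(4*0.5674052146 − 0.5651391180)/(4 − 1) = 0.5681605801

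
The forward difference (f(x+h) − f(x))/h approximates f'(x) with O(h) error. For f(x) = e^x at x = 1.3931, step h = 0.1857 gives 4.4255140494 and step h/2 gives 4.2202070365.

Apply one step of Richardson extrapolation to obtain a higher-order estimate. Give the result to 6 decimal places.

Error is O(h^1); halving h shrinks it by 2^1 = 2.
2×4.2202070365 − 4.4255140494 = 4.0149000236
(2×4.2202070365 − 4.4255140494)/(2 − 1) = 4.0149000236
Correction |R − A(h/2)| = 2.053e-01; gap |A(h/2) − A(h)| = 2.053e-01.

4.014900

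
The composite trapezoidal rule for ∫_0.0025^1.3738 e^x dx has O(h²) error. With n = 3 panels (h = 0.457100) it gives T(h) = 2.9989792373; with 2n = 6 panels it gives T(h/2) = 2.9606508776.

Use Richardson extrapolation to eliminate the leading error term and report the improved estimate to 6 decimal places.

2.947875

Error is O(h^2); halving h shrinks it by 2^2 = 4.
4×2.9606508776 = 11.8426035104; subtract 2.9989792373 → 8.8436242731
8.8436242731 ÷ 3 = 2.9478747577
Correction |R − A(h/2)| = 1.278e-02; gap |A(h/2) − A(h)| = 3.833e-02.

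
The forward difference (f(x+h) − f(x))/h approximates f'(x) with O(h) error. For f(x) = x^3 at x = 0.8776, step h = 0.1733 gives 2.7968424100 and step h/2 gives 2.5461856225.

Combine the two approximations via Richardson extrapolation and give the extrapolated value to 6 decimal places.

Leading term ∝ h^1; use weight 2 = 2^1.
2 × 2.5461856225 − 2.7968424100 = 2.2955288350
Divide by 2^1 − 1 = 1.
2.2955288350 ÷ 1 = 2.2955288350

2.295529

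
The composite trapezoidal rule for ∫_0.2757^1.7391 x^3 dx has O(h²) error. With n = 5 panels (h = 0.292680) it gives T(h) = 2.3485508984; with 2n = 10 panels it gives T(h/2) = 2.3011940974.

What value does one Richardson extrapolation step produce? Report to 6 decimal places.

Error is O(h^2); halving h shrinks it by 2^2 = 4.
Difference of the inputs: 2.3011940974 − 2.3485508984 = -0.0473568010
Divide by 2^2 − 1 = 3: (-0.0473568010)/3 = -0.0157856003
R = 2.3011940974 − 0.0157856003 = 2.2854084971

2.285408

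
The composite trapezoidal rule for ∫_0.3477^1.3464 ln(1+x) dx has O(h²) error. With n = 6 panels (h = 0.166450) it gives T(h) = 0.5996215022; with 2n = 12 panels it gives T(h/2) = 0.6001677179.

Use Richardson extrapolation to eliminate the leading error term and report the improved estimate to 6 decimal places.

0.600350

r = 2: numerator weight 4, denominator 3.
Difference of the inputs: 0.6001677179 − 0.5996215022 = 0.0005462157
Correction (A(h/2) − A(h))/(4 − 1) = 0.0005462157/3 = 0.0001820719
R = 0.6001677179 + 0.0001820719 = 0.6003497898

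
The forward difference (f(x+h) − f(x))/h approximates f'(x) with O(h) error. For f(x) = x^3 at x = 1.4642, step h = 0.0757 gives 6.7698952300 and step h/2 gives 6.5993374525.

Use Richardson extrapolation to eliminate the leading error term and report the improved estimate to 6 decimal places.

r = 1, so 2^r = 2.
Top: 2(6.5993374525) − (6.7698952300) = 6.4287796750
6.4287796750 ÷ 1 = 6.4287796750
Shift from A(h/2): −0.1705577775.

6.428780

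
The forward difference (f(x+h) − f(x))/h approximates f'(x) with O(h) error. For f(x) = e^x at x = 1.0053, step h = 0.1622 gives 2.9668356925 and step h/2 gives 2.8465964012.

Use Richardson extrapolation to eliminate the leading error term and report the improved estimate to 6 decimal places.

2.726357

With r = 1 the leading error scales as h^1, so the weight is 2^1 = 2.
Numerator 2 × A(h/2) − A(h) = 2 × 2.8465964012 − 2.9668356925 = 2.7263571099
Denominator 2 − 1 = 1.
R = 2.7263571099/1 = 2.7263571099
Correction |R − A(h/2)| = 1.202e-01; gap |A(h/2) − A(h)| = 1.202e-01.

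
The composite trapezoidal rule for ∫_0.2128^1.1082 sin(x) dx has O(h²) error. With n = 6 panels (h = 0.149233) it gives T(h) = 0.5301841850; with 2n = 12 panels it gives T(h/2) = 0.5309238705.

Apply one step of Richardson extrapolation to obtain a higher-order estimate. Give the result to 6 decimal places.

Leading term ∝ h^2; use weight 4 = 2^2.
Numerator 4·A(h/2) − A(h) = 4·0.5309238705 − 0.5301841850 = 1.5935112970
R = 1.5935112970/3 = 0.5311704323

0.531170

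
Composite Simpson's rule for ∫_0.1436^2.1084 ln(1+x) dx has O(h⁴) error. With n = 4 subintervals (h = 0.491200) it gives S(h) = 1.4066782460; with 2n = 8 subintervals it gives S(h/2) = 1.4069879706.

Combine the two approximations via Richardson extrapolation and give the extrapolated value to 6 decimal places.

The method has order 4: 2^4 = 16.
Top: 16(1.4069879706) − (1.4066782460) = 21.1051292836
Denominator 16 − 1 = 15.
Extrapolated: 21.1051292836 / 15 = 1.4070086189

1.407009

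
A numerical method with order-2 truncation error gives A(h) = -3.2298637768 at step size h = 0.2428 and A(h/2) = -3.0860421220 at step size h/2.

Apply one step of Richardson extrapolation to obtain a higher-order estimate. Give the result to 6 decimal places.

r = 2: numerator weight 4, denominator 3.
4 × (-3.0860421220) = -12.3441684880; subtract (-3.2298637768) → -9.1143047112
Divide by 2^2 − 1 = 3.
So the Richardson estimate is -3.0381015704.
Correction |R − A(h/2)| = 4.794e-02; gap |A(h/2) − A(h)| = 1.438e-01.

-3.038102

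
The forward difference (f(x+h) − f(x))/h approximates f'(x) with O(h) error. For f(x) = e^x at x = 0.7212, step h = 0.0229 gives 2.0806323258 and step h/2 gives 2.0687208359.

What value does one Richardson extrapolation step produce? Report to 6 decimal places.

2.056809

r = 1: numerator weight 2, denominator 1.
Top: 2(2.0687208359) − (2.0806323258) = 2.0568093460
Divide by 2^1 − 1 = 1.
R = 2.0568093460/1 = 2.0568093460
Shift from A(h/2): −0.0119114899.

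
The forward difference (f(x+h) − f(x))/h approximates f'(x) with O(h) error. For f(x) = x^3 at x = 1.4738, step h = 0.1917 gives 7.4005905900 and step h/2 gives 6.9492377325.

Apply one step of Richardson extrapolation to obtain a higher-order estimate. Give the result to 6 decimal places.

6.497885

With r = 1 the leading error scales as h^1, so the weight is 2^1 = 2.
Top: 2(6.9492377325) − (7.4005905900) = 6.4978848750
Extrapolated: 6.4978848750 / 1 = 6.4978848750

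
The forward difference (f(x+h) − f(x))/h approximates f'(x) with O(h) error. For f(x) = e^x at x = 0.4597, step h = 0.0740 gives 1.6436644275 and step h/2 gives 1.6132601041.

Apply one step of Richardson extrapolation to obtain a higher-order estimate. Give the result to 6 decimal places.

1.582856

Leading term ∝ h^1; use weight 2 = 2^1.
Top: 2(1.6132601041) − (1.6436644275) = 1.5828557807
Divide by 2^1 − 1 = 1.
R = 1.5828557807/1 = 1.5828557807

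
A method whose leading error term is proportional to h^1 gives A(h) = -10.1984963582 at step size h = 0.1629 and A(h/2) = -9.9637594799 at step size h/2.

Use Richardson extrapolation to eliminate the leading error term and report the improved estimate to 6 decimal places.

Error is O(h^1); halving h shrinks it by 2^1 = 2.
2·(-9.9637594799) − (-10.1984963582) = -9.7290226016
Extrapolated: (-9.7290226016) / 1 = -9.7290226016

-9.729023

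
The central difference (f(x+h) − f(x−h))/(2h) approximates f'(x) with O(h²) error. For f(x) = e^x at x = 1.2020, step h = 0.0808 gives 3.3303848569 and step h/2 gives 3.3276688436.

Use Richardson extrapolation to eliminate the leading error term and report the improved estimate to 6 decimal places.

3.326764

Method order is 2; weight 2^2 = 4.
Numerator 4 × A(h/2) − A(h) = 4 × 3.3276688436 − 3.3303848569 = 9.9802905175
R = 9.9802905175/3 = 3.3267635058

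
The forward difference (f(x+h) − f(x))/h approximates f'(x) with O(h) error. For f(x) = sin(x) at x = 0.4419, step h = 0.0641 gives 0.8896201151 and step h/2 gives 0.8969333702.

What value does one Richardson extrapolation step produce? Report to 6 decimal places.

0.904247

Error is O(h^1); halving h shrinks it by 2^1 = 2.
2×0.8969333702 − 0.8896201151 = 0.9042466253
Divide by 2^1 − 1 = 1.
0.9042466253 ÷ 1 = 0.9042466253
Shift from A(h/2): +0.0073132551.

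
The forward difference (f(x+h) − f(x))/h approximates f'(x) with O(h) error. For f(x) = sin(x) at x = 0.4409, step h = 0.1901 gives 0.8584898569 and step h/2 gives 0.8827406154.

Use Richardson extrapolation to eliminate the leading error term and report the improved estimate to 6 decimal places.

0.906991

Error is O(h^1); halving h shrinks it by 2^1 = 2.
2 × 0.8827406154 = 1.7654812308; subtract 0.8584898569 → 0.9069913739
R = 0.9069913739/1 = 0.9069913739
Correction |R − A(h/2)| = 2.425e-02; gap |A(h/2) − A(h)| = 2.425e-02.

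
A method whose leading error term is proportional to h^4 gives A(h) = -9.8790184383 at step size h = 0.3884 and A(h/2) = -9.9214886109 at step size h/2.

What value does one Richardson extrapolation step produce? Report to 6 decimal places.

Order 4 gives 2^r = 16 and 2^r − 1 = 15.
16×(-9.9214886109) = -158.7438177744; subtract (-9.8790184383) → -148.8647993361
(-148.8647993361) ÷ 15 = -9.9243199557

-9.924320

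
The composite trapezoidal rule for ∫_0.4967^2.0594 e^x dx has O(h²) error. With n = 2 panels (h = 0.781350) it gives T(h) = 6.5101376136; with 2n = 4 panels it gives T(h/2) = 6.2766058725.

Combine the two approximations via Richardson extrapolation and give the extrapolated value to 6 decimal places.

Order 2 gives 2^r = 4 and 2^r − 1 = 3.
2^2 × A(h/2) = 25.1064234900; minus A(h) gives 18.5962858764.
Denominator 4 − 1 = 3.
R = 18.5962858764/3 = 6.1987619588
Correction |R − A(h/2)| = 7.784e-02; gap |A(h/2) − A(h)| = 2.335e-01.

6.198762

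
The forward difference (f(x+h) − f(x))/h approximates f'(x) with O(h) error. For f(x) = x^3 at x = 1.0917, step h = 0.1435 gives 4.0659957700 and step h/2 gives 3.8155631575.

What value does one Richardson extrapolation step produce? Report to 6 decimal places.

r = 1: numerator weight 2, denominator 1.
A(h/2) − A(h) = 3.8155631575 − 4.0659957700 = -0.2504326125
Divide by 2^1 − 1 = 1: (-0.2504326125)/1 = -0.2504326125
R = 3.8155631575 − 0.2504326125 = 3.5651305450
Gap between inputs: 2.504e-01; correction applied: −0.2504326125.

3.565131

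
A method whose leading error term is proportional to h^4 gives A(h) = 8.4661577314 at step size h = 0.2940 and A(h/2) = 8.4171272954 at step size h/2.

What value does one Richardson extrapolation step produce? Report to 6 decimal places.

Method order is 4; weight 2^4 = 16.
16×8.4171272954 = 134.6740367264; 134.6740367264 − 8.4661577314 = 126.2078789950
Divide by 2^4 − 1 = 15.
R = 126.2078789950/15 = 8.4138585997

8.413859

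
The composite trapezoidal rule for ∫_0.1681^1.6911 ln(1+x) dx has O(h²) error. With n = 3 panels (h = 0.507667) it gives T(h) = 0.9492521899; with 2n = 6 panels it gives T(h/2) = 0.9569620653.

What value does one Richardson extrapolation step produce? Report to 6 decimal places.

0.959532

r = 2, so 2^r = 4.
4*0.9569620653 = 3.8278482612; subtract 0.9492521899 → 2.8785960713
R = 2.8785960713/3 = 0.9595320238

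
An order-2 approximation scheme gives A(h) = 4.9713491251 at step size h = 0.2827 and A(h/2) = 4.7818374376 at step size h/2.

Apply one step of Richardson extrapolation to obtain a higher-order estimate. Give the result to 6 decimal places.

4.718667

Method order is 2; weight 2^2 = 4.
4·4.7818374376 − 4.9713491251 = 14.1560006253
Divide by 2^2 − 1 = 3.
14.1560006253 ÷ 3 = 4.7186668751
Gap between inputs: 1.895e-01; correction applied: −0.0631705625.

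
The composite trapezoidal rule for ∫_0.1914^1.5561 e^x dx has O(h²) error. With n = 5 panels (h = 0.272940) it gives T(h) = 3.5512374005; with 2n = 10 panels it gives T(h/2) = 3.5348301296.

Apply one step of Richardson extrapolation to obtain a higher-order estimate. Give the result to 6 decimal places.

3.529361

r = 2: numerator weight 4, denominator 3.
Difference of the inputs: 3.5348301296 − 3.5512374005 = -0.0164072709
Divide by 2^2 − 1 = 3: (-0.0164072709)/3 = -0.0054690903
R = A(h/2) + (A(h/2) − A(h))/3 = 3.5348301296 − 0.0054690903 = 3.5293610393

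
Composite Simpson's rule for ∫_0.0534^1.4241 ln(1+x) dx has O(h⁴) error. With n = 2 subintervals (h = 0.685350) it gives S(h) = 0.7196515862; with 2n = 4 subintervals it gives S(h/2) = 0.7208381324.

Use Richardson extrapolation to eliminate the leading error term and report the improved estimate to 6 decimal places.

0.720917

r = 4: numerator weight 16, denominator 15.
Top: 16(0.7208381324) − (0.7196515862) = 10.8137585322
Extrapolated: 10.8137585322 / 15 = 0.7209172355
Gap between inputs: 1.187e-03; correction applied: +0.0000791031.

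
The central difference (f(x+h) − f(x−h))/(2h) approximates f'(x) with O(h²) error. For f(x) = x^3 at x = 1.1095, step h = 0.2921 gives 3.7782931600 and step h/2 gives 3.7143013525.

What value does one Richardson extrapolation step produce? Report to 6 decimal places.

Method order is 2; weight 2^2 = 4.
4·3.7143013525 = 14.8572054100; subtract 3.7782931600 → 11.0789122500
Divide by 2^2 − 1 = 3.
So the Richardson estimate is 3.6929707500.

3.692971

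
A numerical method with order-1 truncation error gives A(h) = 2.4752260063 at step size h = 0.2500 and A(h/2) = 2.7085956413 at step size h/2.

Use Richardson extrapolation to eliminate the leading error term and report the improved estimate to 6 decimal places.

2.941965

With r = 1 the leading error scales as h^1, so the weight is 2^1 = 2.
2*2.7085956413 = 5.4171912826; subtract 2.4752260063 → 2.9419652763
Denominator 2 − 1 = 1.
Result: 2.9419652763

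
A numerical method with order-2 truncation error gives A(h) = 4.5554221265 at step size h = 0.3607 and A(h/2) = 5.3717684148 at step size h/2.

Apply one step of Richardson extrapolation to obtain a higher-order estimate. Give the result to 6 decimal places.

5.643884

Order 2 gives 2^r = 4 and 2^r − 1 = 3.
4·5.3717684148 = 21.4870736592; 21.4870736592 − 4.5554221265 = 16.9316515327
Divide by 2^2 − 1 = 3.
So the Richardson estimate is 5.6438838442.
Gap between inputs: 8.163e-01; correction applied: +0.2721154294.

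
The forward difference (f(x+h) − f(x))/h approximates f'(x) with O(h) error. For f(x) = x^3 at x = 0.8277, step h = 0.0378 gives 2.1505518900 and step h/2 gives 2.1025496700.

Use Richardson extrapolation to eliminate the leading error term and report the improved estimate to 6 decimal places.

2.054547

Error is O(h^1); halving h shrinks it by 2^1 = 2.
2·2.1025496700 = 4.2050993400; subtract 2.1505518900 → 2.0545474500
Denominator 2 − 1 = 1.
(2·2.1025496700 − 2.1505518900)/(2 − 1) = 2.0545474500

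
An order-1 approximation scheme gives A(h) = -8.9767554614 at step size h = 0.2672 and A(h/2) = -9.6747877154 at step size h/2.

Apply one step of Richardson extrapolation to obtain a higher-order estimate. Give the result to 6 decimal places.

The method has order 1: 2^1 = 2.
2^1×A(h/2) = -19.3495754308; minus A(h) gives -10.3728199694.
(-10.3728199694) ÷ 1 = -10.3728199694

-10.372820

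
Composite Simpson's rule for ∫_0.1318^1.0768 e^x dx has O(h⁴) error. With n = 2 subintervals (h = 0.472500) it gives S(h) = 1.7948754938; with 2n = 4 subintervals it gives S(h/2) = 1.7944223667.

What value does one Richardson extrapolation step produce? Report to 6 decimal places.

1.794392

With r = 4 the leading error scales as h^4, so the weight is 2^4 = 16.
Numerator 16·A(h/2) − A(h) = 16·1.7944223667 − 1.7948754938 = 26.9158823734
Divide by 2^4 − 1 = 15.
R = 26.9158823734/15 = 1.7943921582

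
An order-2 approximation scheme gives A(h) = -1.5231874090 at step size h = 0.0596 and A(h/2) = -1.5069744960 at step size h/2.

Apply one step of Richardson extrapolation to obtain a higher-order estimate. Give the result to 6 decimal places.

Error is O(h^2); halving h shrinks it by 2^2 = 4.
Top: 4(-1.5069744960) − (-1.5231874090) = -4.5047105750
R = (-4.5047105750)/3 = -1.5015701917
Correction |R − A(h/2)| = 5.404e-03; gap |A(h/2) − A(h)| = 1.621e-02.

-1.501570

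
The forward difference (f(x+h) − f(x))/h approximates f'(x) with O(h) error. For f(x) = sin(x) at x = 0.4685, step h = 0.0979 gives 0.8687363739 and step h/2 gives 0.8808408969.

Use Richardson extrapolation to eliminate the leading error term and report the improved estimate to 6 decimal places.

0.892945

Error is O(h^1); halving h shrinks it by 2^1 = 2.
Numerator 2·A(h/2) − A(h) = 2·0.8808408969 − 0.8687363739 = 0.8929454199
R = 0.8929454199/1 = 0.8929454199
Correction |R − A(h/2)| = 1.210e-02; gap |A(h/2) − A(h)| = 1.210e-02.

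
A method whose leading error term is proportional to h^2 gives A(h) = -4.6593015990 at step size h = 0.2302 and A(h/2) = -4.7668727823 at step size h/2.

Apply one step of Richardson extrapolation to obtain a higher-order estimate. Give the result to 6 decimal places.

r = 2, so 2^r = 4.
4*(-4.7668727823) − (-4.6593015990) = -14.4081895302
R = (-14.4081895302)/3 = -4.8027298434
Correction |R − A(h/2)| = 3.586e-02; gap |A(h/2) − A(h)| = 1.076e-01.

-4.802730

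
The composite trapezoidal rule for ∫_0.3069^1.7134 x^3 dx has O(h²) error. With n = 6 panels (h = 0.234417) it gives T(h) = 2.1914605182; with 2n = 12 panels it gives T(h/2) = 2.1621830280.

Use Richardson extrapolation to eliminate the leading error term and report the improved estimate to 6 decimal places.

With r = 2 the leading error scales as h^2, so the weight is 2^2 = 4.
Difference of the inputs: 2.1621830280 − 2.1914605182 = -0.0292774902
Correction (A(h/2) − A(h))/(4 − 1) = (-0.0292774902)/3 = -0.0097591634
R = 2.1621830280 − 0.0097591634 = 2.1524238646

2.152424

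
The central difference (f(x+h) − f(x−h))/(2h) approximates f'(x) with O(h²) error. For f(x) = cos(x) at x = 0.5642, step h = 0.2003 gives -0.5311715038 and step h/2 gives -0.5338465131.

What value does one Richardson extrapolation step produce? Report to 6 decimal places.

-0.534738

The method has order 2: 2^2 = 4.
4*(-0.5338465131) − (-0.5311715038) = -1.6042145486
Denominator 4 − 1 = 3.
(4*(-0.5338465131) − (-0.5311715038))/(4 − 1) = -0.5347381829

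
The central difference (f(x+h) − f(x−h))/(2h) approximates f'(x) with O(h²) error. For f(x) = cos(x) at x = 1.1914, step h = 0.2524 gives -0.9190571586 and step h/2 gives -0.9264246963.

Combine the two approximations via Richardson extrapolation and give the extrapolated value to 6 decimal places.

-0.928881

With r = 2 the leading error scales as h^2, so the weight is 2^2 = 4.
A(h/2) − A(h) = -0.9264246963 − (-0.9190571586) = -0.0073675377
Correction (A(h/2) − A(h))/(4 − 1) = (-0.0073675377)/3 = -0.0024558459
R = -0.9264246963 − 0.0024558459 = -0.9288805422
Correction |R − A(h/2)| = 2.456e-03; gap |A(h/2) − A(h)| = 7.368e-03.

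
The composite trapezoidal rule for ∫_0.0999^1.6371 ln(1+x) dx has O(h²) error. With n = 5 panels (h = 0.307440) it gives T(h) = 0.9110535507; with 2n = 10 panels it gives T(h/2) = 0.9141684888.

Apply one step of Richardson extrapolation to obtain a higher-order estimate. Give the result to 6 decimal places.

0.915207

Error is O(h^2); halving h shrinks it by 2^2 = 4.
Numerator 4*A(h/2) − A(h) = 4*0.9141684888 − 0.9110535507 = 2.7456204045
R = 2.7456204045/3 = 0.9152068015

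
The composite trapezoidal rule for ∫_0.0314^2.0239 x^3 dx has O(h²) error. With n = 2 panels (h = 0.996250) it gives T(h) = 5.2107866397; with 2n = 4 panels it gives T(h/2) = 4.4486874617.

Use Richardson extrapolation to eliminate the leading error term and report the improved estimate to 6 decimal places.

Error is O(h^2); halving h shrinks it by 2^2 = 4.
4·4.4486874617 − 5.2107866397 = 12.5839632071
Denominator 4 − 1 = 3.
12.5839632071 ÷ 3 = 4.1946544024
Shift from A(h/2): −0.2540330593.

4.194654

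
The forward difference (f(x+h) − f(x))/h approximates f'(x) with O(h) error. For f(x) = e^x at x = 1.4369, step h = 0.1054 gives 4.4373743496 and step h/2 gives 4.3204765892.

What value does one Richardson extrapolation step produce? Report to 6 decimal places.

r = 1: numerator weight 2, denominator 1.
Numerator 2 × A(h/2) − A(h) = 2 × 4.3204765892 − 4.4373743496 = 4.2035788288
Extrapolated: 4.2035788288 / 1 = 4.2035788288
Correction |R − A(h/2)| = 1.169e-01; gap |A(h/2) − A(h)| = 1.169e-01.

4.203579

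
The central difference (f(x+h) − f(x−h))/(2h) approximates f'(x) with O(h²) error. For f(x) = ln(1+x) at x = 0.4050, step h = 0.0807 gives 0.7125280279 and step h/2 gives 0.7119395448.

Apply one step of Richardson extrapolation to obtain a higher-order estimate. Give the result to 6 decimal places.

The method has order 2: 2^2 = 4.
Top: 4(0.7119395448) − (0.7125280279) = 2.1352301513
R = 2.1352301513/3 = 0.7117433838
Shift from A(h/2): −0.0001961610.

0.711743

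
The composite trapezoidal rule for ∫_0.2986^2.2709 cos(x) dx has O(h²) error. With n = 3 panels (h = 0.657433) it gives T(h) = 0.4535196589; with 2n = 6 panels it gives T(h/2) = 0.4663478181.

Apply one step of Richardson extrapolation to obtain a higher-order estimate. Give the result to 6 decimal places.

With r = 2 the leading error scales as h^2, so the weight is 2^2 = 4.
A(h/2) − A(h) = 0.4663478181 − 0.4535196589 = 0.0128281592
Divide by 2^2 − 1 = 3: 0.0128281592/3 = 0.0042760531
R = A(h/2) + (A(h/2) − A(h))/3 = 0.4663478181 + 0.0042760531 = 0.4706238712

0.470624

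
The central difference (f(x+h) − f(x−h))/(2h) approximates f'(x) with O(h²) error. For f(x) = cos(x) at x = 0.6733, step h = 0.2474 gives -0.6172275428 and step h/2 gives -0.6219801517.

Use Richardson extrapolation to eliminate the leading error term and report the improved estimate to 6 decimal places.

r = 2, so 2^r = 4.
Weighted: (-2.4879206068) − (-0.6172275428) = -1.8706930640
Denominator 4 − 1 = 3.
Extrapolated: (-1.8706930640) / 3 = -0.6235643547
Gap between inputs: 4.753e-03; correction applied: −0.0015842030.

-0.623564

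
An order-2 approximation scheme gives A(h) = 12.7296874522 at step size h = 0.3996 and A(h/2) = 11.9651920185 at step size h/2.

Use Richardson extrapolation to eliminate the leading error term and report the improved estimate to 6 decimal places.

Order 2 gives 2^r = 4 and 2^r − 1 = 3.
4*11.9651920185 = 47.8607680740; 47.8607680740 − 12.7296874522 = 35.1310806218
Extrapolated: 35.1310806218 / 3 = 11.7103602073

11.710360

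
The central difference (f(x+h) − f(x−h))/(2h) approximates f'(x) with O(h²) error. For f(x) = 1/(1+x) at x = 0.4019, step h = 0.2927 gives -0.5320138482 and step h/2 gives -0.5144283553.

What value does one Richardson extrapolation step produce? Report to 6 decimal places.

-0.508567

The method has order 2: 2^2 = 4.
Top: 4(-0.5144283553) − (-0.5320138482) = -1.5256995730
Divide by 2^2 − 1 = 3.
(4·(-0.5144283553) − (-0.5320138482))/(4 − 1) = -0.5085665243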